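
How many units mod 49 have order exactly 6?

φ(49) = φ(7^2) = 7·(7−1) = 42 = 2 · 3 · 7.
In a cyclic group of order 42, there are φ(d) elements of order d for each divisor d of 42, and zero for non-divisors.
6 = 2 · 3 divides 42, and φ(6) = 2.

2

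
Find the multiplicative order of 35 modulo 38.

9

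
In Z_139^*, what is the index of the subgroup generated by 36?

6

Since 36 ∈ (Z/139Z)^×, its order divides φ(139) = 139 − 1 = 138 = 2 · 3 · 23.
Divisors of 138: 1, 2, 3, 6, 23, 46, 69, 138.
Compute 36^d (mod 139) for the divisors d until we hit 1:
36^1 ≡ 36 (mod 139)
36^2 ≡ 45 (mod 139)
36^3 ≡ 91 (mod 139)
36^6 ≡ 80 (mod 139)
36^23 ≡ 1 (mod 139) ✓
Thus |⟨36⟩| = ord(36) = 23.
[(Z/139Z)^× : ⟨36⟩] = 138/23 = 6.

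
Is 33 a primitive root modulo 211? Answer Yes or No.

φ(211) = 211 − 1 = 210 = 2 · 3 · 5 · 7.
An element g generates (Z/211Z)^× iff g^(210/q) ≢ 1 (mod 211) for each prime q ∈ {2, 3, 5, 7}.
33^105 ≡ 210 (mod 211)  [q = 2: ≢ 1 ✓]
33^70 ≡ 196 (mod 211)  [q = 3: ≢ 1 ✓]
33^42 ≡ 1 (mod 211)  [q = 5: ≡ 1 ✗]
33^30 ≡ 123 (mod 211)  [q = 7: ≢ 1 ✓]
The check at q = 5 fails, so 33 generates a proper subgroup.

No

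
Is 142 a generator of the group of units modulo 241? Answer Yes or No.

Yes

φ(241) = 241 − 1 = 240 = 2^4 · 3 · 5.
An element g generates (Z/241Z)^× iff g^(240/q) ≢ 1 (mod 241) for each prime q ∈ {2, 3, 5}.
142^120 ≡ 240 (mod 241)  [q = 2: ≢ 1 ✓]
142^80 ≡ 225 (mod 241)  [q = 3: ≢ 1 ✓]
142^48 ≡ 98 (mod 241)  [q = 5: ≢ 1 ✓]
All checks pass, so 142 has order 240 and is a primitive root modulo 241.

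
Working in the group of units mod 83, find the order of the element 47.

82

The order of 47 must divide φ(83) = 83 − 1 = 82 = 2 · 41.
Divisors of 82: 1, 2, 41, 82.
Evaluate successive powers at the divisors of 82:
47^1 ≡ 47 (mod 83)
47^2 ≡ 51 (mod 83)
47^41 ≡ 82 (mod 83)
47^82 ≡ 1 (mod 83) ✓
Hence ord(47) = 82.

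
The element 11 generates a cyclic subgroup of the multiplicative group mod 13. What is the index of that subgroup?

1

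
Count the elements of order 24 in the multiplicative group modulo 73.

φ(73) = 73 − 1 = 72 = 2^3 · 3^2.
Since (Z/73Z)^× is cyclic of order 72, the number of elements of order d is φ(d) when d | 72 and 0 otherwise.
24 = 2^3 · 3 divides 72, and φ(24) = 8.

8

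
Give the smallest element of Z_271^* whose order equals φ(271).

6

φ(271) = 271 − 1 = 270 = 2 · 3^3 · 5.
Test candidates g = 2, 3, … against the prime factors q ∈ {2, 3, 5} of φ(271): g is a generator iff g^(270/q) ≢ 1 for every such q.
g = 2: 2^135 ≡ 1 — hits 1, so not a primitive root.
g = 3: 3^135 ≡ 270; 3^90 ≡ 1 — hits 1, so not a primitive root.
g = 4: 4^135 ≡ 1 — hits 1, so not a primitive root.
g = 5: 5^135 ≡ 1 — hits 1, so not a primitive root.
g = 6: 6^135 ≡ 270; 6^90 ≡ 242; 6^54 ≡ 10 — none is 1, so 6 is a primitive root.
Hence the least primitive root of 271 is 6.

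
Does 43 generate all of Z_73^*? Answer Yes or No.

No

φ(73) = 73 − 1 = 72 = 2^3 · 3^2.
Test 43^(72/q) mod 73 for each prime factor q of 72:
43^36 ≡ 72 (mod 73)  [q = 2: ≢ 1 ✓]
43^24 ≡ 1 (mod 73)  [q = 3: ≡ 1 ✗]
The check at q = 3 fails, so 43 generates a proper subgroup.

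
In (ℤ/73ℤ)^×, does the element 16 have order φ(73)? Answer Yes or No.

No

φ(73) = 73 − 1 = 72 = 2^3 · 3^2.
16 is a primitive root mod 73 iff 16^(φ(73)/q) ≢ 1 for every prime q | φ(73), i.e. q ∈ {2, 3}.
16^36 ≡ 1 (mod 73)  [q = 2: ≡ 1 ✗]
16^24 ≡ 64 (mod 73)  [q = 3: ≢ 1 ✓]
Since 16^36 ≡ 1, the order of 16 divides 36 < 72, so 16 is not a primitive root.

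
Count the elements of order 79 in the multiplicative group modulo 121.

φ(121) = φ(11^2) = 11·(11−1) = 110 = 2 · 5 · 11.
In a cyclic group of order 110, there are φ(d) elements of order d for each divisor d of 110, and zero for non-divisors.
Here 110 is not a multiple of 79, so there are no elements of order 79.

0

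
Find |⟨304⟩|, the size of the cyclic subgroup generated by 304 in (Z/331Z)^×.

55

The order of 304 must divide φ(331) = 331 − 1 = 330 = 2 · 3 · 5 · 11.
Divisors of 330: 1, 2, 3, 5, 6, 10, 11, 15, 22, 30, 33, 55, 66, 110, 165, 330.
Check 304^d mod 331 for each divisor in increasing order:
304^1 ≡ 304
304^2 ≡ 67
304^3 ≡ 177
304^5 ≡ 274
304^6 ≡ 215
304^10 ≡ 270
304^11 ≡ 323
304^15 ≡ 167
304^22 ≡ 64
304^30 ≡ 85
304^33 ≡ 150
304^55 ≡ 1
The smallest such exponent is 55, so the order of 304 is 55.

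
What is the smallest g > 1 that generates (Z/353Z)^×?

3

φ(353) = 353 − 1 = 352 = 2^5 · 11.
Test candidates g = 2, 3, … against the prime factors q ∈ {2, 11} of φ(353): g is a generator iff g^(352/q) ≢ 1 for every such q.
g = 2: 2^176 ≡ 1 — hits 1, so not a primitive root.
g = 3: 3^176 ≡ 352; 3^32 ≡ 140 — none is 1, so 3 is a primitive root.
The smallest primitive root modulo 353 is 3.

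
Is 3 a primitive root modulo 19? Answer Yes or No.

Yes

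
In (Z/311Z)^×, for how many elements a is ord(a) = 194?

0

φ(311) = 311 − 1 = 310 = 2 · 5 · 31.
In a cyclic group of order 310, there are φ(d) elements of order d for each divisor d of 310, and zero for non-divisors.
194 does not divide 310, so no element of (Z/311Z)^× has order 194.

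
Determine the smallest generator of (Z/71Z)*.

7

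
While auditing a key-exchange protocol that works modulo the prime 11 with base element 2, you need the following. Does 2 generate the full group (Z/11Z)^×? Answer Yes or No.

Yes

φ(11) = 11 − 1 = 10 = 2 · 5.
2 is a primitive root mod 11 iff 2^(φ(11)/q) ≢ 1 for every prime q | φ(11), i.e. q ∈ {2, 5}.
2^5 ≡ 10 (mod 11)  [q = 2: ≢ 1 ✓]
2^2 ≡ 4 (mod 11)  [q = 5: ≢ 1 ✓]
Every test exponent gives a nontrivial residue, hence 2 generates the full group.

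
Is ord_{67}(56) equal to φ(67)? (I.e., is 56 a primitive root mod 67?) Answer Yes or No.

No

φ(67) = 67 − 1 = 66 = 2 · 3 · 11.
An element g generates (Z/67Z)^× iff g^(66/q) ≢ 1 (mod 67) for each prime q ∈ {2, 3, 11}.
56^33 ≡ 1 (mod 67)  [q = 2: ≡ 1 ✗]
56^22 ≡ 29 (mod 67)  [q = 3: ≢ 1 ✓]
56^6 ≡ 14 (mod 67)  [q = 11: ≢ 1 ✓]
Since 56^33 ≡ 1, the order of 56 divides 33 < 66, so 56 is not a primitive root.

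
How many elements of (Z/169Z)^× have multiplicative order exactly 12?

φ(169) = φ(13^2) = 13·(13−1) = 156 = 2^2 · 3 · 13.
(Z/169Z)^× is cyclic (|G| = 156); a cyclic group of order m has exactly φ(d) elements of each order d | m, and none otherwise.
12 = 2^2 · 3 divides 156, and φ(12) = 4.

4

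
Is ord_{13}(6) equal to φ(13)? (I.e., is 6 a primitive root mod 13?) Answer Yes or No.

φ(13) = 13 − 1 = 12 = 2^2 · 3.
It suffices to check that the order of 6 is not a proper divisor of 12: compute 6^(12/q) for q ∈ {2, 3}.
6^6 ≡ 12 (mod 13)  [q = 2: ≢ 1 ✓]
6^4 ≡ 9 (mod 13)  [q = 3: ≢ 1 ✓]
Every test exponent gives a nontrivial residue, hence 6 generates the full group.

Yes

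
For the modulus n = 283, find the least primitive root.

3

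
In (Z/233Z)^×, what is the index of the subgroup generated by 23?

The order of 23 must divide φ(233) = 233 − 1 = 232 = 2^3 · 29.
Divisors of 232: 1, 2, 4, 8, 29, 58, 116, 232.
Compute 23^d (mod 233) for the divisors d until we hit 1:
23^1 ≡ 23
23^2 ≡ 63
23^4 ≡ 8
23^8 ≡ 64
23^29 ≡ 1
So ord_233(23) = 29, hence |⟨23⟩| = 29.
[(Z/233Z)^× : ⟨23⟩] = 232/29 = 8.

8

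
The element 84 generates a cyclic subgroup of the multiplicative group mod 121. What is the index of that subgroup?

1

Since 84 ∈ (Z/121Z)^×, its order divides φ(121) = φ(11^2) = 11·(11−1) = 110 = 2 · 5 · 11.
Divisors of 110: 1, 2, 5, 10, 11, 22, 55, 110.
Evaluate successive powers at the divisors of 110:
84^1 ≡ 84 (mod 121)
84^2 ≡ 38 (mod 121)
84^5 ≡ 54 (mod 121)
84^10 ≡ 12 (mod 121)
84^11 ≡ 40 (mod 121)
84^22 ≡ 27 (mod 121)
84^55 ≡ 120 (mod 121)
84^110 ≡ 1 (mod 121) ✓
So ord_121(84) = 110, hence |⟨84⟩| = 110.
Index = |(Z/121Z)^×| / |⟨84⟩| = 110 / 110 = 1.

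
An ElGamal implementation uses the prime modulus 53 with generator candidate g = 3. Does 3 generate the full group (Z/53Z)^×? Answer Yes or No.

φ(53) = 53 − 1 = 52 = 2^2 · 13.
3 is a primitive root mod 53 iff 3^(φ(53)/q) ≢ 1 for every prime q | φ(53), i.e. q ∈ {2, 13}.
3^26 ≡ 52 (mod 53)  [q = 2: ≢ 1 ✓]
3^4 ≡ 28 (mod 53)  [q = 13: ≢ 1 ✓]
All checks pass, so 3 has order 52 and is a primitive root modulo 53.

Yes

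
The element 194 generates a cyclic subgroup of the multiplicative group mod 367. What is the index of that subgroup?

1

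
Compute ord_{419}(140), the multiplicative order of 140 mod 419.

209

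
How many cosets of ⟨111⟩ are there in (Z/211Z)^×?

7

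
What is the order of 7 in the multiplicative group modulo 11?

10

ord(7) | φ(11) = 11 − 1 = 10 = 2 · 5.
Divisors of 10: 1, 2, 5, 10.
Evaluate successive powers at the divisors of 10:
7^1 ≡ 7 (mod 11)
7^2 ≡ 5 (mod 11)
7^5 ≡ 10 (mod 11)
7^10 ≡ 1 (mod 11) ✓
The smallest such exponent is 10, so the order of 7 is 10.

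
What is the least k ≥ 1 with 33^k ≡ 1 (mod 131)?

The order of 33 must divide φ(131) = 131 − 1 = 130 = 2 · 5 · 13.
Divisors of 130: 1, 2, 5, 10, 13, 26, 65, 130.
Compute 33^d (mod 131) for the divisors d until we hit 1:
33^1 ≡ 33 (mod 131)
33^2 ≡ 41 (mod 131)
33^5 ≡ 60 (mod 131)
33^10 ≡ 63 (mod 131)
33^13 ≡ 89 (mod 131)
33^26 ≡ 61 (mod 131)
33^65 ≡ 1 (mod 131) ✓
The smallest such exponent is 65, so the order of 33 is 65.

65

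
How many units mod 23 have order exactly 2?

1

φ(23) = 23 − 1 = 22 = 2 · 11.
(Z/23Z)^× is cyclic (|G| = 22); a cyclic group of order m has exactly φ(d) elements of each order d | m, and none otherwise.
2 | 22, and φ(2) = 2 − 1 = 1.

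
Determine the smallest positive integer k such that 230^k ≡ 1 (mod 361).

342

ord(230) | φ(361) = φ(19^2) = 19·(19−1) = 342 = 2 · 3^2 · 19.
Divisors of 342: 1, 2, 3, 6, 9, 18, 19, 38, 57, 114, 171, 342.
Compute 230^d (mod 361) for the divisors d until we hit 1:
230^1 ≡ 230
230^2 ≡ 194
230^3 ≡ 217
230^6 ≡ 159
230^9 ≡ 208
230^18 ≡ 305
230^19 ≡ 116
230^38 ≡ 99
230^57 ≡ 293
230^114 ≡ 292
230^171 ≡ 360
230^342 ≡ 1
Hence ord(230) = 342.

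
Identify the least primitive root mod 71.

7

φ(71) = 71 − 1 = 70 = 2 · 5 · 7.
Test candidates g = 2, 3, … against the prime factors q ∈ {2, 5, 7} of φ(71): g is a generator iff g^(70/q) ≢ 1 for every such q.
g = 2: 2^35 ≡ 1 — hits 1, so not a primitive root.
g = 3: 3^35 ≡ 1 — hits 1, so not a primitive root.
g = 4: 4^35 ≡ 1 — hits 1, so not a primitive root.
g = 5: 5^35 ≡ 1 — hits 1, so not a primitive root.
g = 6: 6^35 ≡ 1 — hits 1, so not a primitive root.
g = 7: 7^35 ≡ 70; 7^14 ≡ 54; 7^10 ≡ 45 — none is 1, so 7 is a primitive root.
The smallest primitive root modulo 71 is 7.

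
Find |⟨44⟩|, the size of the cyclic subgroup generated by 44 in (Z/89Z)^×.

22

The order of 44 must divide φ(89) = 89 − 1 = 88 = 2^3 · 11.
Divisors of 88: 1, 2, 4, 8, 11, 22, 44, 88.
Check 44^d mod 89 for each divisor in increasing order:
44^1 ≡ 44 (mod 89)
44^2 ≡ 67 (mod 89)
44^4 ≡ 39 (mod 89)
44^8 ≡ 8 (mod 89)
44^11 ≡ 88 (mod 89)
44^22 ≡ 1 (mod 89) ✓
Therefore the multiplicative order of 44 modulo 89 is 22.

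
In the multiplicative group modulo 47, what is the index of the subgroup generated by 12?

2

Since 12 ∈ (Z/47Z)^×, its order divides φ(47) = 47 − 1 = 46 = 2 · 23.
Divisors of 46: 1, 2, 23, 46.
Evaluate successive powers at the divisors of 46:
12^1 ≡ 12 (mod 47)
12^2 ≡ 3 (mod 47)
12^23 ≡ 1 (mod 47) ✓
Thus |⟨12⟩| = ord(12) = 23.
Index = |(Z/47Z)^×| / |⟨12⟩| = 46 / 23 = 2.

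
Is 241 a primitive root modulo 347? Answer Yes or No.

φ(347) = 347 − 1 = 346 = 2 · 173.
It suffices to check that the order of 241 is not a proper divisor of 346: compute 241^(346/q) for q ∈ {2, 173}.
241^173 ≡ 1 (mod 347)  [q = 2: ≡ 1 ✗]
241^2 ≡ 132 (mod 347)  [q = 173: ≢ 1 ✓]
The check at q = 2 fails, so 241 generates a proper subgroup.

No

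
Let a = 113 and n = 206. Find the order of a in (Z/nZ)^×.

By Lagrange's theorem, ord_206(113) divides φ(206) = φ(2)·φ(103) = 1·102 = 102 = 2 · 3 · 17.
Divisors of 102: 1, 2, 3, 6, 17, 34, 51, 102.
Test each divisor d:
113^1 ≡ 113 (mod 206)
113^2 ≡ 203 (mod 206)
113^3 ≡ 73 (mod 206)
113^6 ≡ 179 (mod 206)
113^17 ≡ 205 (mod 206)
113^34 ≡ 1 (mod 206) ✓
Therefore the multiplicative order of 113 modulo 206 is 34.

34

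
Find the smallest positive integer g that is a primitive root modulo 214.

φ(214) = φ(2)·φ(107) = 1·106 = 106 = 2 · 53.
g is a primitive root iff g^(106/q) ≢ 1 (mod 214) for each prime q ∈ {2, 53}.
g = 2: gcd(2, 214) = 2 > 1, not a unit — skip.
g = 3: 3^53 ≡ 1 — hits 1, so not a primitive root.
g = 4: gcd(4, 214) = 2 > 1, not a unit — skip.
g = 5: 5^53 ≡ 213; 5^2 ≡ 25 — none is 1, so 5 is a primitive root.
The smallest primitive root modulo 214 is 5.

5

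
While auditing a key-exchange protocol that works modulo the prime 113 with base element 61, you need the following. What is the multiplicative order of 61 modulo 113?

By Lagrange's theorem, ord_113(61) divides φ(113) = 113 − 1 = 112 = 2^4 · 7.
Divisors of 112: 1, 2, 4, 7, 8, 14, 16, 28, 56, 112.
Test each divisor d:
61^1 ≡ 61 (mod 113)
61^2 ≡ 105 (mod 113)
61^4 ≡ 64 (mod 113)
61^7 ≡ 69 (mod 113)
61^8 ≡ 28 (mod 113)
61^14 ≡ 15 (mod 113)
61^16 ≡ 106 (mod 113)
61^28 ≡ 112 (mod 113)
61^56 ≡ 1 (mod 113) ✓
The smallest such exponent is 56, so the order of 61 is 56.

56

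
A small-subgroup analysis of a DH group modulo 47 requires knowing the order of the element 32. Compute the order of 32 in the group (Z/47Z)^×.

23

By Lagrange's theorem, ord_47(32) divides φ(47) = 47 − 1 = 46 = 2 · 23.
Divisors of 46: 1, 2, 23, 46.
Evaluate successive powers at the divisors of 46:
32^1 ≡ 32
32^2 ≡ 37
32^23 ≡ 1
Therefore the multiplicative order of 32 modulo 47 is 23.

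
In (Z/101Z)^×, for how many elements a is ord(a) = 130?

0

φ(101) = 101 − 1 = 100 = 2^2 · 5^2.
(Z/101Z)^× is cyclic (|G| = 100); a cyclic group of order m has exactly φ(d) elements of each order d | m, and none otherwise.
Since 130 ∤ 100, the count is 0.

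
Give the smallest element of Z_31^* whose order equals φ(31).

φ(31) = 31 − 1 = 30 = 2 · 3 · 5.
g is a primitive root iff g^(30/q) ≢ 1 (mod 31) for each prime q ∈ {2, 3, 5}.
g = 2: 2^15 ≡ 1 — hits 1, so not a primitive root.
g = 3: 3^15 ≡ 30; 3^10 ≡ 25; 3^6 ≡ 16 — none is 1, so 3 is a primitive root.
The smallest primitive root modulo 31 is 3.

3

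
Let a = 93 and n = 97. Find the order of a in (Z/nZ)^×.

24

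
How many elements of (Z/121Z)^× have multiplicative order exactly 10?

φ(121) = φ(11^2) = 11·(11−1) = 110 = 2 · 5 · 11.
Since (Z/121Z)^× is cyclic of order 110, the number of elements of order d is φ(d) when d | 110 and 0 otherwise.
10 = 2 · 5 divides 110, and φ(10) = 4.

4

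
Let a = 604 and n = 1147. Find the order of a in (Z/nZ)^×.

90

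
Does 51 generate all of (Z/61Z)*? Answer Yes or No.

Yes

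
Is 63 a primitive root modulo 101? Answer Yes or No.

Yes

φ(101) = 101 − 1 = 100 = 2^2 · 5^2.
An element g generates (Z/101Z)^× iff g^(100/q) ≢ 1 (mod 101) for each prime q ∈ {2, 5}.
63^50 ≡ 100 (mod 101)  [q = 2: ≢ 1 ✓]
63^20 ≡ 36 (mod 101)  [q = 5: ≢ 1 ✓]
All checks pass, so 63 has order 100 and is a primitive root modulo 101.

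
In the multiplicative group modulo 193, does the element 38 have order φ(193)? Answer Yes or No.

Yes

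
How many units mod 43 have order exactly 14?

6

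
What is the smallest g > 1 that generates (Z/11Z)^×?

φ(11) = 11 − 1 = 10 = 2 · 5.
g is a primitive root iff g^(10/q) ≢ 1 (mod 11) for each prime q ∈ {2, 5}.
g = 2: 2^5 ≡ 10; 2^2 ≡ 4 — none is 1, so 2 is a primitive root.
So 2 is the smallest generator of (Z/11Z)^×.

2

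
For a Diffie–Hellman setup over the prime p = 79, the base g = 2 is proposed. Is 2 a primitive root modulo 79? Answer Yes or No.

No

φ(79) = 79 − 1 = 78 = 2 · 3 · 13.
It suffices to check that the order of 2 is not a proper divisor of 78: compute 2^(78/q) for q ∈ {2, 3, 13}.
2^39 ≡ 1 (mod 79)  [q = 2: ≡ 1 ✗]
2^26 ≡ 23 (mod 79)  [q = 3: ≢ 1 ✓]
2^6 ≡ 64 (mod 79)  [q = 13: ≢ 1 ✓]
Since 2^39 ≡ 1, the order of 2 divides 39 < 78, so 2 is not a primitive root.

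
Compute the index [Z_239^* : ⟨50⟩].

The order of 50 must divide φ(239) = 239 − 1 = 238 = 2 · 7 · 17.
Divisors of 238: 1, 2, 7, 14, 17, 34, 119, 238.
Compute 50^d (mod 239) for the divisors d until we hit 1:
50^1 ≡ 50 (mod 239)
50^2 ≡ 110 (mod 239)
50^7 ≡ 211 (mod 239)
50^14 ≡ 67 (mod 239)
50^17 ≡ 201 (mod 239)
50^34 ≡ 10 (mod 239)
50^119 ≡ 1 (mod 239) ✓
The order of 50 is 119, so the subgroup it generates has 119 elements.
Index = |(Z/239Z)^×| / |⟨50⟩| = 238 / 119 = 2.

2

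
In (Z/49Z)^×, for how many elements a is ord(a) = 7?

6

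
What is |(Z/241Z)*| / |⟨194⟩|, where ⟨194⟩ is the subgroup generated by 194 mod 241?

6

By Lagrange's theorem, ord_241(194) divides φ(241) = 241 − 1 = 240 = 2^4 · 3 · 5.
Divisors of 240: 1, 2, 3, 4, 5, 6, 8, 10, 12, 15, 16, 20, 24, 30, 40, 48, 60, 80, 120, 240.
Compute 194^d (mod 241) for the divisors d until we hit 1:
194^1 ≡ 194 (mod 241)
194^2 ≡ 40 (mod 241)
194^3 ≡ 48 (mod 241)
194^4 ≡ 154 (mod 241)
194^5 ≡ 233 (mod 241)
194^6 ≡ 135 (mod 241)
194^8 ≡ 98 (mod 241)
194^10 ≡ 64 (mod 241)
194^12 ≡ 150 (mod 241)
194^15 ≡ 211 (mod 241)
194^16 ≡ 205 (mod 241)
194^20 ≡ 240 (mod 241)
194^24 ≡ 87 (mod 241)
194^30 ≡ 177 (mod 241)
194^40 ≡ 1 (mod 241) ✓
The order of 194 is 40, so the subgroup it generates has 40 elements.
[(Z/241Z)^× : ⟨194⟩] = 240/40 = 6.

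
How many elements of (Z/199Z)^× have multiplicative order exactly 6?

2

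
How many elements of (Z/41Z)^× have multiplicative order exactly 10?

φ(41) = 41 − 1 = 40 = 2^3 · 5.
(Z/41Z)^× is cyclic (|G| = 40); a cyclic group of order m has exactly φ(d) elements of each order d | m, and none otherwise.
10 = 2 · 5 divides 40, and φ(10) = 4.

4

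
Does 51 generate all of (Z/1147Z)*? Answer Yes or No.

No

1147 = 31 · 37 is a product of two distinct odd primes, so (Z/1147Z)^× ≅ (Z/31Z)^× × (Z/37Z)^× is not cyclic.
No primitive root modulo 1147 exists; in particular 51 is not one.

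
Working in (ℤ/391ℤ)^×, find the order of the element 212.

88

By Lagrange's theorem, ord_391(212) divides φ(391) = φ(17·23) = (17−1)·(23−1) = 16·22 = 352 = 2^5 · 11.
Divisors of 352: 1, 2, 4, 8, 11, 16, 22, 32, 44, 88, 176, 352.
Check 212^d mod 391 for each divisor in increasing order:
212^1 ≡ 212 (mod 391)
212^2 ≡ 370 (mod 391)
212^4 ≡ 50 (mod 391)
212^8 ≡ 154 (mod 391)
212^11 ≡ 206 (mod 391)
212^16 ≡ 256 (mod 391)
212^22 ≡ 208 (mod 391)
212^32 ≡ 239 (mod 391)
212^44 ≡ 254 (mod 391)
212^88 ≡ 1 (mod 391) ✓
Therefore the multiplicative order of 212 modulo 391 is 88.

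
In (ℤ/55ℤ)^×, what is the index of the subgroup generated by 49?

4

ord(49) | φ(55) = φ(5·11) = (5−1)·(11−1) = 4·10 = 40 = 2^3 · 5.
Divisors of 40: 1, 2, 4, 5, 8, 10, 20, 40.
Check 49^d mod 55 for each divisor in increasing order:
49^1 ≡ 49 (mod 55)
49^2 ≡ 36 (mod 55)
49^4 ≡ 31 (mod 55)
49^5 ≡ 34 (mod 55)
49^8 ≡ 26 (mod 55)
49^10 ≡ 1 (mod 55) ✓
The order of 49 is 10, so the subgroup it generates has 10 elements.
[(Z/55Z)^× : ⟨49⟩] = 40/10 = 4.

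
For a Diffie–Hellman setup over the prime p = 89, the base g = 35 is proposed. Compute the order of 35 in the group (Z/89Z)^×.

88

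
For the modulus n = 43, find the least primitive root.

3

φ(43) = 43 − 1 = 42 = 2 · 3 · 7.
Test candidates g = 2, 3, … against the prime factors q ∈ {2, 3, 7} of φ(43): g is a generator iff g^(42/q) ≢ 1 for every such q.
g = 2: 2^21 ≡ 42; 2^14 ≡ 1 — hits 1, so not a primitive root.
g = 3: 3^21 ≡ 42; 3^14 ≡ 36; 3^6 ≡ 41 — none is 1, so 3 is a primitive root.
The smallest primitive root modulo 43 is 3.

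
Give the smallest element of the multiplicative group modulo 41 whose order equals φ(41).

6

φ(41) = 41 − 1 = 40 = 2^3 · 5.
Test candidates g = 2, 3, … against the prime factors q ∈ {2, 5} of φ(41): g is a generator iff g^(40/q) ≢ 1 for every such q.
g = 2: 2^20 ≡ 1 — hits 1, so not a primitive root.
g = 3: 3^20 ≡ 40; 3^8 ≡ 1 — hits 1, so not a primitive root.
g = 4: 4^20 ≡ 1 — hits 1, so not a primitive root.
g = 5: 5^20 ≡ 1 — hits 1, so not a primitive root.
g = 6: 6^20 ≡ 40; 6^8 ≡ 10 — none is 1, so 6 is a primitive root.
The smallest primitive root modulo 41 is 6.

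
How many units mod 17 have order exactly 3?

0

φ(17) = 17 − 1 = 16 = 2^4.
(Z/17Z)^× is cyclic (|G| = 16); a cyclic group of order m has exactly φ(d) elements of each order d | m, and none otherwise.
3 does not divide 16, so no element of (Z/17Z)^× has order 3.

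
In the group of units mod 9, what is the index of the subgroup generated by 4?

The order of 4 must divide φ(9) = φ(3^2) = 3·(3−1) = 6 = 2 · 3.
Divisors of 6: 1, 2, 3, 6.
Test each divisor d:
4^1 ≡ 4 (mod 9)
4^2 ≡ 7 (mod 9)
4^3 ≡ 1 (mod 9) ✓
The order of 4 is 3, so the subgroup it generates has 3 elements.
Index = |(Z/9Z)^×| / |⟨4⟩| = 6 / 3 = 2.

2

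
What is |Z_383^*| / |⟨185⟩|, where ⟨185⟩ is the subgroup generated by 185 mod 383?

Since 185 ∈ (Z/383Z)^×, its order divides φ(383) = 383 − 1 = 382 = 2 · 191.
Divisors of 382: 1, 2, 191, 382.
Check 185^d mod 383 for each divisor in increasing order:
185^1 ≡ 185 (mod 383)
185^2 ≡ 138 (mod 383)
185^191 ≡ 1 (mod 383) ✓
The order of 185 is 191, so the subgroup it generates has 191 elements.
[(Z/383Z)^× : ⟨185⟩] = 382/191 = 2.

2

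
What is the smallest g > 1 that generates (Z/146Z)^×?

5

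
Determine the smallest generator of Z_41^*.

φ(41) = 41 − 1 = 40 = 2^3 · 5.
g is a primitive root iff g^(40/q) ≢ 1 (mod 41) for each prime q ∈ {2, 5}.
g = 2: 2^20 ≡ 1 — hits 1, so not a primitive root.
g = 3: 3^20 ≡ 40; 3^8 ≡ 1 — hits 1, so not a primitive root.
g = 4: 4^20 ≡ 1 — hits 1, so not a primitive root.
g = 5: 5^20 ≡ 1 — hits 1, so not a primitive root.
g = 6: 6^20 ≡ 40; 6^8 ≡ 10 — none is 1, so 6 is a primitive root.
So 6 is the smallest generator of (Z/41Z)^×.

6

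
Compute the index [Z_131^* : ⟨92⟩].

5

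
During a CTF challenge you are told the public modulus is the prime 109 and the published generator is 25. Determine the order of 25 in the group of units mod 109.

27

ord(25) | φ(109) = 109 − 1 = 108 = 2^2 · 3^3.
Divisors of 108: 1, 2, 3, 4, 6, 9, 12, 18, 27, 36, 54, 108.
Check 25^d mod 109 for each divisor in increasing order:
25^1 ≡ 25
25^2 ≡ 80
25^3 ≡ 38
25^4 ≡ 78
25^6 ≡ 27
25^9 ≡ 45
25^12 ≡ 75
25^18 ≡ 63
25^27 ≡ 1
Hence ord(25) = 27.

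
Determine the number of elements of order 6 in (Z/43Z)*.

2

φ(43) = 43 − 1 = 42 = 2 · 3 · 7.
Since (Z/43Z)^× is cyclic of order 42, the number of elements of order d is φ(d) when d | 42 and 0 otherwise.
6 = 2 · 3 divides 42, and φ(6) = 2.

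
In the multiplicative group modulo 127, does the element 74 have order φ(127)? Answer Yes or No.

No

φ(127) = 127 − 1 = 126 = 2 · 3^2 · 7.
An element g generates (Z/127Z)^× iff g^(126/q) ≢ 1 (mod 127) for each prime q ∈ {2, 3, 7}.
74^63 ≡ 1 (mod 127)  [q = 2: ≡ 1 ✗]
74^42 ≡ 19 (mod 127)  [q = 3: ≢ 1 ✓]
74^18 ≡ 16 (mod 127)  [q = 7: ≢ 1 ✓]
Since 74^63 ≡ 1, the order of 74 divides 63 < 126, so 74 is not a primitive root.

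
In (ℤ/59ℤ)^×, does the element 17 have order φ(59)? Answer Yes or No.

φ(59) = 59 − 1 = 58 = 2 · 29.
An element g generates (Z/59Z)^× iff g^(58/q) ≢ 1 (mod 59) for each prime q ∈ {2, 29}.
17^29 ≡ 1 (mod 59)  [q = 2: ≡ 1 ✗]
17^2 ≡ 53 (mod 59)  [q = 29: ≢ 1 ✓]
Since 17^29 ≡ 1, the order of 17 divides 29 < 58, so 17 is not a primitive root.

No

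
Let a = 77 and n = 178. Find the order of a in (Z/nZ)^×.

The order of 77 must divide φ(178) = φ(2)·φ(89) = 1·88 = 88 = 2^3 · 11.
Divisors of 88: 1, 2, 4, 8, 11, 22, 44, 88.
Evaluate successive powers at the divisors of 88:
77^1 ≡ 77
77^2 ≡ 55
77^4 ≡ 177
77^8 ≡ 1
Therefore the multiplicative order of 77 modulo 178 is 8.

8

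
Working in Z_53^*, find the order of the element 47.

Since 47 ∈ (Z/53Z)^×, its order divides φ(53) = 53 − 1 = 52 = 2^2 · 13.
Divisors of 52: 1, 2, 4, 13, 26, 52.
Test each divisor d:
47^1 ≡ 47
47^2 ≡ 36
47^4 ≡ 24
47^13 ≡ 1
Hence ord(47) = 13.

13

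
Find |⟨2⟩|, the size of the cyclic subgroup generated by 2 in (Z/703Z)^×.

Since 2 ∈ (Z/703Z)^×, its order divides φ(703) = φ(19·37) = (19−1)·(37−1) = 18·36 = 648 = 2^3 · 3^4.
Divisors of 648: 1, 2, 3, 4, 6, 8, 9, 12, 18, 24, 27, 36, 54, 72, 81, 108, 162, 216, 324, 648.
Test each divisor d:
2^1 ≡ 2 (mod 703)
2^2 ≡ 4 (mod 703)
2^3 ≡ 8 (mod 703)
2^4 ≡ 16 (mod 703)
2^6 ≡ 64 (mod 703)
2^8 ≡ 256 (mod 703)
2^9 ≡ 512 (mod 703)
2^12 ≡ 581 (mod 703)
2^18 ≡ 628 (mod 703)
2^24 ≡ 121 (mod 703)
2^27 ≡ 265 (mod 703)
2^36 ≡ 1 (mod 703) ✓
Hence ord(2) = 36.

36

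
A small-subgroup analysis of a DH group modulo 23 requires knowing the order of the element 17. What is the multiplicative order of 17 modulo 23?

Since 17 ∈ (Z/23Z)^×, its order divides φ(23) = 23 − 1 = 22 = 2 · 11.
Divisors of 22: 1, 2, 11, 22.
Evaluate successive powers at the divisors of 22:
17^1 ≡ 17 (mod 23)
17^2 ≡ 13 (mod 23)
17^11 ≡ 22 (mod 23)
17^22 ≡ 1 (mod 23) ✓
Hence ord(17) = 22.

22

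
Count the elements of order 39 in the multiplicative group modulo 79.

φ(79) = 79 − 1 = 78 = 2 · 3 · 13.
In a cyclic group of order 78, there are φ(d) elements of order d for each divisor d of 78, and zero for non-divisors.
39 = 3 · 13 divides 78, and φ(39) = 24.

24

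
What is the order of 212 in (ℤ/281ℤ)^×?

The order of 212 must divide φ(281) = 281 − 1 = 280 = 2^3 · 5 · 7.
Divisors of 280: 1, 2, 4, 5, 7, 8, 10, 14, 20, 28, 35, 40, 56, 70, 140, 280.
Test each divisor d:
212^1 ≡ 212 (mod 281)
212^2 ≡ 265 (mod 281)
212^4 ≡ 256 (mod 281)
212^5 ≡ 39 (mod 281)
212^7 ≡ 219 (mod 281)
212^8 ≡ 63 (mod 281)
212^10 ≡ 116 (mod 281)
212^14 ≡ 191 (mod 281)
212^20 ≡ 249 (mod 281)
212^28 ≡ 232 (mod 281)
212^35 ≡ 228 (mod 281)
212^40 ≡ 181 (mod 281)
212^56 ≡ 153 (mod 281)
212^70 ≡ 280 (mod 281)
212^140 ≡ 1 (mod 281) ✓
Therefore the multiplicative order of 212 modulo 281 is 140.

140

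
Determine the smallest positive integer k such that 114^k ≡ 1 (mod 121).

55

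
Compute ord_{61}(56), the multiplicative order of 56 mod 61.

15

By Lagrange's theorem, ord_61(56) divides φ(61) = 61 − 1 = 60 = 2^2 · 3 · 5.
Divisors of 60: 1, 2, 3, 4, 5, 6, 10, 12, 15, 20, 30, 60.
Check 56^d mod 61 for each divisor in increasing order:
56^1 ≡ 56 (mod 61)
56^2 ≡ 25 (mod 61)
56^3 ≡ 58 (mod 61)
56^4 ≡ 15 (mod 61)
56^5 ≡ 47 (mod 61)
56^6 ≡ 9 (mod 61)
56^10 ≡ 13 (mod 61)
56^12 ≡ 20 (mod 61)
56^15 ≡ 1 (mod 61) ✓
Hence ord(56) = 15.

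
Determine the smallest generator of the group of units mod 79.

φ(79) = 79 − 1 = 78 = 2 · 3 · 13.
Test candidates g = 2, 3, … against the prime factors q ∈ {2, 3, 13} of φ(79): g is a generator iff g^(78/q) ≢ 1 for every such q.
g = 2: 2^39 ≡ 1 — hits 1, so not a primitive root.
g = 3: 3^39 ≡ 78; 3^26 ≡ 23; 3^6 ≡ 18 — none is 1, so 3 is a primitive root.
Hence the least primitive root of 79 is 3.

3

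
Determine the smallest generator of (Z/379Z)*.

2

φ(379) = 379 − 1 = 378 = 2 · 3^3 · 7.
g is a primitive root iff g^(378/q) ≢ 1 (mod 379) for each prime q ∈ {2, 3, 7}.
g = 2: 2^189 ≡ 378; 2^126 ≡ 327; 2^54 ≡ 125 — none is 1, so 2 is a primitive root.
Hence the least primitive root of 379 is 2.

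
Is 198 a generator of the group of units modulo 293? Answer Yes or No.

φ(293) = 293 − 1 = 292 = 2^2 · 73.
It suffices to check that the order of 198 is not a proper divisor of 292: compute 198^(292/q) for q ∈ {2, 73}.
198^146 ≡ 1 (mod 293)  [q = 2: ≡ 1 ✗]
198^4 ≡ 141 (mod 293)  [q = 73: ≢ 1 ✓]
Since 198^146 ≡ 1, the order of 198 divides 146 < 292, so 198 is not a primitive root.

No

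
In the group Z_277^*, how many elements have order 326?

0

φ(277) = 277 − 1 = 276 = 2^2 · 3 · 23.
(Z/277Z)^× is cyclic (|G| = 276); a cyclic group of order m has exactly φ(d) elements of each order d | m, and none otherwise.
Here 276 is not a multiple of 326, so there are no elements of order 326.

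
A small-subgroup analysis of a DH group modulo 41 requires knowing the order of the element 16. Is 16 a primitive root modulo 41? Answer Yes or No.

φ(41) = 41 − 1 = 40 = 2^3 · 5.
An element g generates (Z/41Z)^× iff g^(40/q) ≢ 1 (mod 41) for each prime q ∈ {2, 5}.
16^20 ≡ 1 (mod 41)  [q = 2: ≡ 1 ✗]
16^8 ≡ 37 (mod 41)  [q = 5: ≢ 1 ✓]
16^20 ≡ 1 shows ord(16) | 20, strictly less than φ(41); not a primitive root.

No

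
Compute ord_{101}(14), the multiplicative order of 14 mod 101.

ord(14) | φ(101) = 101 − 1 = 100 = 2^2 · 5^2.
Divisors of 100: 1, 2, 4, 5, 10, 20, 25, 50, 100.
Check 14^d mod 101 for each divisor in increasing order:
14^1 ≡ 14
14^2 ≡ 95
14^4 ≡ 36
14^5 ≡ 100
14^10 ≡ 1
The smallest such exponent is 10, so the order of 14 is 10.

10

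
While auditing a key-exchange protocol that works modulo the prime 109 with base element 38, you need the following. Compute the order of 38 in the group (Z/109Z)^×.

ord(38) | φ(109) = 109 − 1 = 108 = 2^2 · 3^3.
Divisors of 108: 1, 2, 3, 4, 6, 9, 12, 18, 27, 36, 54, 108.
Check 38^d mod 109 for each divisor in increasing order:
38^1 ≡ 38 (mod 109)
38^2 ≡ 27 (mod 109)
38^3 ≡ 45 (mod 109)
38^4 ≡ 75 (mod 109)
38^6 ≡ 63 (mod 109)
38^9 ≡ 1 (mod 109) ✓
So ord_109(38) = 9.

9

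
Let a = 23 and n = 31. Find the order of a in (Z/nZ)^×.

10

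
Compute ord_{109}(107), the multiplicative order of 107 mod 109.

The order of 107 must divide φ(109) = 109 − 1 = 108 = 2^2 · 3^3.
Divisors of 108: 1, 2, 3, 4, 6, 9, 12, 18, 27, 36, 54, 108.
Test each divisor d:
107^1 ≡ 107 (mod 109)
107^2 ≡ 4 (mod 109)
107^3 ≡ 101 (mod 109)
107^4 ≡ 16 (mod 109)
107^6 ≡ 64 (mod 109)
107^9 ≡ 33 (mod 109)
107^12 ≡ 63 (mod 109)
107^18 ≡ 108 (mod 109)
107^27 ≡ 76 (mod 109)
107^36 ≡ 1 (mod 109) ✓
Hence ord(107) = 36.

36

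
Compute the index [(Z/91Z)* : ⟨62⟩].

By Lagrange's theorem, ord_91(62) divides φ(91) = φ(7·13) = (7−1)·(13−1) = 6·12 = 72 = 2^3 · 3^2.
Divisors of 72: 1, 2, 3, 4, 6, 8, 9, 12, 18, 24, 36, 72.
Test each divisor d:
62^1 ≡ 62
62^2 ≡ 22
62^3 ≡ 90
62^4 ≡ 29
62^6 ≡ 1
Thus |⟨62⟩| = ord(62) = 6.
The index is φ(91) / ord(62) = 72 / 6 = 12.

12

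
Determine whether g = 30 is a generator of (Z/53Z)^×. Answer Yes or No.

No

φ(53) = 53 − 1 = 52 = 2^2 · 13.
Test 30^(52/q) mod 53 for each prime factor q of 52:
30^26 ≡ 52 (mod 53)  [q = 2: ≢ 1 ✓]
30^4 ≡ 1 (mod 53)  [q = 13: ≡ 1 ✗]
The check at q = 13 fails, so 30 generates a proper subgroup.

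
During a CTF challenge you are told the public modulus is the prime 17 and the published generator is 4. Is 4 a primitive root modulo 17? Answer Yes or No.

No

φ(17) = 17 − 1 = 16 = 2^4.
Test 4^(16/q) mod 17 for each prime factor q of 16:
4^8 ≡ 1 (mod 17)  [q = 2: ≡ 1 ✗]
Since 4^8 ≡ 1, the order of 4 divides 8 < 16, so 4 is not a primitive root.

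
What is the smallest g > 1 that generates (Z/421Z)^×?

φ(421) = 421 − 1 = 420 = 2^2 · 3 · 5 · 7.
Test candidates g = 2, 3, … against the prime factors q ∈ {2, 3, 5, 7} of φ(421): g is a generator iff g^(420/q) ≢ 1 for every such q.
g = 2: 2^210 ≡ 420; 2^140 ≡ 400; 2^84 ≡ 279; 2^60 ≡ 370 — none is 1, so 2 is a primitive root.
So 2 is the smallest generator of (Z/421Z)^×.

2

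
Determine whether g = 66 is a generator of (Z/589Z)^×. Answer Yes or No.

No

589 = 19 · 31 is a product of two distinct odd primes, so (Z/589Z)^× ≅ (Z/19Z)^× × (Z/31Z)^× is not cyclic.
No primitive root modulo 589 exists; in particular 66 is not one.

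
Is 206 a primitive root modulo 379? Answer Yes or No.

Yes

φ(379) = 379 − 1 = 378 = 2 · 3^3 · 7.
206 is a primitive root mod 379 iff 206^(φ(379)/q) ≢ 1 for every prime q | φ(379), i.e. q ∈ {2, 3, 7}.
206^189 ≡ 378 (mod 379)  [q = 2: ≢ 1 ✓]
206^126 ≡ 51 (mod 379)  [q = 3: ≢ 1 ✓]
206^54 ≡ 138 (mod 379)  [q = 7: ≢ 1 ✓]
None equal 1, so ord_379(206) = 378: 206 is a primitive root.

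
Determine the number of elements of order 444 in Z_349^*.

0

φ(349) = 349 − 1 = 348 = 2^2 · 3 · 29.
In a cyclic group of order 348, there are φ(d) elements of order d for each divisor d of 348, and zero for non-divisors.
Since 444 ∤ 348, the count is 0.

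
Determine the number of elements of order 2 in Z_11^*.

1

φ(11) = 11 − 1 = 10 = 2 · 5.
Since (Z/11Z)^× is cyclic of order 10, the number of elements of order d is φ(d) when d | 10 and 0 otherwise.
2 | 10, and φ(2) = 2 − 1 = 1.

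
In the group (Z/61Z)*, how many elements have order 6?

φ(61) = 61 − 1 = 60 = 2^2 · 3 · 5.
In a cyclic group of order 60, there are φ(d) elements of order d for each divisor d of 60, and zero for non-divisors.
6 = 2 · 3 divides 60, and φ(6) = 2.

2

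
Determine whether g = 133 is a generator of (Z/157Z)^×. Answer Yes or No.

Yes

φ(157) = 157 − 1 = 156 = 2^2 · 3 · 13.
It suffices to check that the order of 133 is not a proper divisor of 156: compute 133^(156/q) for q ∈ {2, 3, 13}.
133^78 ≡ 156 (mod 157)  [q = 2: ≢ 1 ✓]
133^52 ≡ 12 (mod 157)  [q = 3: ≢ 1 ✓]
133^12 ≡ 14 (mod 157)  [q = 13: ≢ 1 ✓]
None equal 1, so ord_157(133) = 156: 133 is a primitive root.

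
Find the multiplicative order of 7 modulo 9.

The order of 7 must divide φ(9) = φ(3^2) = 3·(3−1) = 6 = 2 · 3.
Divisors of 6: 1, 2, 3, 6.
Check 7^d mod 9 for each divisor in increasing order:
7^1 ≡ 7 (mod 9)
7^2 ≡ 4 (mod 9)
7^3 ≡ 1 (mod 9) ✓
Therefore the multiplicative order of 7 modulo 9 is 3.

3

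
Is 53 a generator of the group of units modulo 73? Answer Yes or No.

Yes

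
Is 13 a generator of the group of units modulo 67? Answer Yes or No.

Yes

φ(67) = 67 − 1 = 66 = 2 · 3 · 11.
13 is a primitive root mod 67 iff 13^(φ(67)/q) ≢ 1 for every prime q | φ(67), i.e. q ∈ {2, 3, 11}.
13^33 ≡ 66 (mod 67)  [q = 2: ≢ 1 ✓]
13^22 ≡ 37 (mod 67)  [q = 3: ≢ 1 ✓]
13^6 ≡ 62 (mod 67)  [q = 11: ≢ 1 ✓]
All checks pass, so 13 has order 66 and is a primitive root modulo 67.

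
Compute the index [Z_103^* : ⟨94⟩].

By Lagrange's theorem, ord_103(94) divides φ(103) = 103 − 1 = 102 = 2 · 3 · 17.
Divisors of 102: 1, 2, 3, 6, 17, 34, 51, 102.
Check 94^d mod 103 for each divisor in increasing order:
94^1 ≡ 94 (mod 103)
94^2 ≡ 81 (mod 103)
94^3 ≡ 95 (mod 103)
94^6 ≡ 64 (mod 103)
94^17 ≡ 102 (mod 103)
94^34 ≡ 1 (mod 103) ✓
Thus |⟨94⟩| = ord(94) = 34.
[(Z/103Z)^× : ⟨94⟩] = 102/34 = 3.

3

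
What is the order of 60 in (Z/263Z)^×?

262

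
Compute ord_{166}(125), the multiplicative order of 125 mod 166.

82

By Lagrange's theorem, ord_166(125) divides φ(166) = φ(2)·φ(83) = 1·82 = 82 = 2 · 41.
Divisors of 82: 1, 2, 41, 82.
Evaluate successive powers at the divisors of 82:
125^1 ≡ 125 (mod 166)
125^2 ≡ 21 (mod 166)
125^41 ≡ 165 (mod 166)
125^82 ≡ 1 (mod 166) ✓
Hence ord(125) = 82.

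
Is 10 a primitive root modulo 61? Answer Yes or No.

φ(61) = 61 − 1 = 60 = 2^2 · 3 · 5.
It suffices to check that the order of 10 is not a proper divisor of 60: compute 10^(60/q) for q ∈ {2, 3, 5}.
10^30 ≡ 60 (mod 61)  [q = 2: ≢ 1 ✓]
10^20 ≡ 13 (mod 61)  [q = 3: ≢ 1 ✓]
10^12 ≡ 58 (mod 61)  [q = 5: ≢ 1 ✓]
Every test exponent gives a nontrivial residue, hence 10 generates the full group.

Yes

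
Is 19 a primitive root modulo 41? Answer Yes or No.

φ(41) = 41 − 1 = 40 = 2^3 · 5.
Test 19^(40/q) mod 41 for each prime factor q of 40:
19^20 ≡ 40 (mod 41)  [q = 2: ≢ 1 ✓]
19^8 ≡ 37 (mod 41)  [q = 5: ≢ 1 ✓]
All checks pass, so 19 has order 40 and is a primitive root modulo 41.

Yes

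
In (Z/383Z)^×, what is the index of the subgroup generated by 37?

By Lagrange's theorem, ord_383(37) divides φ(383) = 383 − 1 = 382 = 2 · 191.
Divisors of 382: 1, 2, 191, 382.
Evaluate successive powers at the divisors of 382:
37^1 ≡ 37 (mod 383)
37^2 ≡ 220 (mod 383)
37^191 ≡ 382 (mod 383)
37^382 ≡ 1 (mod 383) ✓
So ord_383(37) = 382, hence |⟨37⟩| = 382.
The index is φ(383) / ord(37) = 382 / 382 = 1.

1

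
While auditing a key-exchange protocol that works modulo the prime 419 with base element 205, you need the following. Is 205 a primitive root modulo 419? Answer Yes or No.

No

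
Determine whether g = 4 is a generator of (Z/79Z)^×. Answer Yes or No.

No

φ(79) = 79 − 1 = 78 = 2 · 3 · 13.
Test 4^(78/q) mod 79 for each prime factor q of 78:
4^39 ≡ 1 (mod 79)  [q = 2: ≡ 1 ✗]
4^26 ≡ 55 (mod 79)  [q = 3: ≢ 1 ✓]
4^6 ≡ 67 (mod 79)  [q = 13: ≢ 1 ✓]
The check at q = 2 fails, so 4 generates a proper subgroup.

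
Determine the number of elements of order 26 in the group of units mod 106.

12

φ(106) = φ(2)·φ(53) = 1·52 = 52 = 2^2 · 13.
In a cyclic group of order 52, there are φ(d) elements of order d for each divisor d of 52, and zero for non-divisors.
26 = 2 · 13 divides 52, and φ(26) = 12.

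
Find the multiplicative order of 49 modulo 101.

Since 49 ∈ (Z/101Z)^×, its order divides φ(101) = 101 − 1 = 100 = 2^2 · 5^2.
Divisors of 100: 1, 2, 4, 5, 10, 20, 25, 50, 100.
Evaluate successive powers at the divisors of 100:
49^1 ≡ 49
49^2 ≡ 78
49^4 ≡ 24
49^5 ≡ 65
49^10 ≡ 84
49^20 ≡ 87
49^25 ≡ 100
49^50 ≡ 1
Hence ord(49) = 50.

50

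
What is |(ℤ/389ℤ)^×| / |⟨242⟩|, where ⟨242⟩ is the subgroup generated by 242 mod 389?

1

By Lagrange's theorem, ord_389(242) divides φ(389) = 389 − 1 = 388 = 2^2 · 97.
Divisors of 388: 1, 2, 4, 97, 194, 388.
Check 242^d mod 389 for each divisor in increasing order:
242^1 ≡ 242
242^2 ≡ 214
242^4 ≡ 283
242^97 ≡ 115
242^194 ≡ 388
242^388 ≡ 1
Thus |⟨242⟩| = ord(242) = 388.
Index = |(Z/389Z)^×| / |⟨242⟩| = 388 / 388 = 1.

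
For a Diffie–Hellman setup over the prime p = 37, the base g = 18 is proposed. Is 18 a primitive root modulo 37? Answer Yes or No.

Yes

φ(37) = 37 − 1 = 36 = 2^2 · 3^2.
An element g generates (Z/37Z)^× iff g^(36/q) ≢ 1 (mod 37) for each prime q ∈ {2, 3}.
18^18 ≡ 36 (mod 37)  [q = 2: ≢ 1 ✓]
18^12 ≡ 10 (mod 37)  [q = 3: ≢ 1 ✓]
Every test exponent gives a nontrivial residue, hence 18 generates the full group.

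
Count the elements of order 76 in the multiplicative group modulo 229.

36

φ(229) = 229 − 1 = 228 = 2^2 · 3 · 19.
In a cyclic group of order 228, there are φ(d) elements of order d for each divisor d of 228, and zero for non-divisors.
76 = 2^2 · 19 divides 228, and φ(76) = 36.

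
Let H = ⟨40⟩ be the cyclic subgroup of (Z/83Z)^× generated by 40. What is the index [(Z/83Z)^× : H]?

2

ord(40) | φ(83) = 83 − 1 = 82 = 2 · 41.
Divisors of 82: 1, 2, 41, 82.
Check 40^d mod 83 for each divisor in increasing order:
40^1 ≡ 40 (mod 83)
40^2 ≡ 23 (mod 83)
40^41 ≡ 1 (mod 83) ✓
So ord_83(40) = 41, hence |⟨40⟩| = 41.
Index = |(Z/83Z)^×| / |⟨40⟩| = 82 / 41 = 2.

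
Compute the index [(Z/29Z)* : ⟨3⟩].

1

By Lagrange's theorem, ord_29(3) divides φ(29) = 29 − 1 = 28 = 2^2 · 7.
Divisors of 28: 1, 2, 4, 7, 14, 28.
Test each divisor d:
3^1 ≡ 3
3^2 ≡ 9
3^4 ≡ 23
3^7 ≡ 12
3^14 ≡ 28
3^28 ≡ 1
Thus |⟨3⟩| = ord(3) = 28.
[(Z/29Z)^× : ⟨3⟩] = 28/28 = 1.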